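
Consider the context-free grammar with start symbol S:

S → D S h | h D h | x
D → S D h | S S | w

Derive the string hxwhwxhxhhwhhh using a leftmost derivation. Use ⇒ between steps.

S ⇒ hDh ⇒ hSDhh ⇒ hxDhh ⇒ hxSDhhh ⇒ hxDShDhhh ⇒ hxwShDhhh ⇒ hxwhDhhDhhh ⇒ hxwhSShhDhhh ⇒ hxwhDShShhDhhh ⇒ hxwhwShShhDhhh ⇒ hxwhwxhShhDhhh ⇒ hxwhwxhxhhDhhh ⇒ hxwhwxhxhhwhhh

S ⇒ hDh   [S → h D h]
hDh ⇒ hSDhh   [D → S D h]
hSDhh ⇒ hxDhh   [S → x]
hxDhh ⇒ hxSDhhh   [D → S D h]
hxSDhhh ⇒ hxDShDhhh   [S → D S h]
hxDShDhhh ⇒ hxwShDhhh   [D → w]
hxwShDhhh ⇒ hxwhDhhDhhh   [S → h D h]
hxwhDhhDhhh ⇒ hxwhSShhDhhh   [D → S S]
hxwhSShhDhhh ⇒ hxwhDShShhDhhh   [S → D S h]
hxwhDShShhDhhh ⇒ hxwhwShShhDhhh   [D → w]
hxwhwShShhDhhh ⇒ hxwhwxhShhDhhh   [S → x]
hxwhwxhShhDhhh ⇒ hxwhwxhxhhDhhh   [S → x]
hxwhwxhxhhDhhh ⇒ hxwhwxhxhhwhhh   [D → w]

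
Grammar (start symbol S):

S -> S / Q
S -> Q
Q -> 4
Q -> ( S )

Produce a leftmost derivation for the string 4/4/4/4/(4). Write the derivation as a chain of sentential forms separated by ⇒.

S ⇒ S/Q   [S -> S / Q]
S/Q ⇒ S/Q/Q   [S -> S / Q]
S/Q/Q ⇒ S/Q/Q/Q   [S -> S / Q]
S/Q/Q/Q ⇒ S/Q/Q/Q/Q   [S -> S / Q]
S/Q/Q/Q/Q ⇒ Q/Q/Q/Q/Q   [S -> Q]
Q/Q/Q/Q/Q ⇒ 4/Q/Q/Q/Q   [Q -> 4]
4/Q/Q/Q/Q ⇒ 4/4/Q/Q/Q   [Q -> 4]
4/4/Q/Q/Q ⇒ 4/4/4/Q/Q   [Q -> 4]
4/4/4/Q/Q ⇒ 4/4/4/4/Q   [Q -> 4]
4/4/4/4/Q ⇒ 4/4/4/4/(S)   [Q -> ( S )]
4/4/4/4/(S) ⇒ 4/4/4/4/(Q)   [S -> Q]
4/4/4/4/(Q) ⇒ 4/4/4/4/(4)   [Q -> 4]

S ⇒ S/Q ⇒ S/Q/Q ⇒ S/Q/Q/Q ⇒ S/Q/Q/Q/Q ⇒ Q/Q/Q/Q/Q ⇒ 4/Q/Q/Q/Q ⇒ 4/4/Q/Q/Q ⇒ 4/4/4/Q/Q ⇒ 4/4/4/4/Q ⇒ 4/4/4/4/(S) ⇒ 4/4/4/4/(Q) ⇒ 4/4/4/4/(4)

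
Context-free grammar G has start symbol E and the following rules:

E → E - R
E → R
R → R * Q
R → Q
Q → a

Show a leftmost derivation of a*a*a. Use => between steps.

E => R => R*Q => R*Q*Q => Q*Q*Q => a*Q*Q => a*a*Q => a*a*a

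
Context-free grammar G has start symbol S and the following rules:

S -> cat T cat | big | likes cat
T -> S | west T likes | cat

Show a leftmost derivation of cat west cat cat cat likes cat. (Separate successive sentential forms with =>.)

S => cat T cat => cat west T likes cat => cat west S likes cat => cat west cat T cat likes cat => cat west cat cat cat likes cat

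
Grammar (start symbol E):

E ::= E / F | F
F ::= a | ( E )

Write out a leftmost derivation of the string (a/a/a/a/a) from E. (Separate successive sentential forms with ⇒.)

E ⇒ F   [E ::= F]
F ⇒ (E)   [F ::= ( E )]
(E) ⇒ (E/F)   [E ::= E / F]
(E/F) ⇒ (E/F/F)   [E ::= E / F]
(E/F/F) ⇒ (E/F/F/F)   [E ::= E / F]
(E/F/F/F) ⇒ (E/F/F/F/F)   [E ::= E / F]
(E/F/F/F/F) ⇒ (F/F/F/F/F)   [E ::= F]
(F/F/F/F/F) ⇒ (a/F/F/F/F)   [F ::= a]
(a/F/F/F/F) ⇒ (a/a/F/F/F)   [F ::= a]
(a/a/F/F/F) ⇒ (a/a/a/F/F)   [F ::= a]
(a/a/a/F/F) ⇒ (a/a/a/a/F)   [F ::= a]
(a/a/a/a/F) ⇒ (a/a/a/a/a)   [F ::= a]

E⇒F⇒(E)⇒(E/F)⇒(E/F/F)⇒(E/F/F/F)⇒(E/F/F/F/F)⇒(F/F/F/F/F)⇒(a/F/F/F/F)⇒(a/a/F/F/F)⇒(a/a/a/F/F)⇒(a/a/a/a/F)⇒(a/a/a/a/a)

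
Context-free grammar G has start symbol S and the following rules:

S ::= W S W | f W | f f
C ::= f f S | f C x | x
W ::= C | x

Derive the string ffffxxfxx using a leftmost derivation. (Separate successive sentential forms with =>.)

S => WSW => CSW => fCxSW => fffSxSW => ffffWxSW => ffffxxSW => ffffxxfWW => ffffxxfxW => ffffxxfxx

S => WSW   [S ::= W S W]
WSW => CSW   [W ::= C]
CSW => fCxSW   [C ::= f C x]
fCxSW => fffSxSW   [C ::= f f S]
fffSxSW => ffffWxSW   [S ::= f W]
ffffWxSW => ffffxxSW   [W ::= x]
ffffxxSW => ffffxxfWW   [S ::= f W]
ffffxxfWW => ffffxxfxW   [W ::= x]
ffffxxfxW => ffffxxfxx   [W ::= x]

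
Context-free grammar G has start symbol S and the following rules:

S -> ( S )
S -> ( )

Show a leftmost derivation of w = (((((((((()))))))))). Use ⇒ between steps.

S ⇒ (S)   [S -> ( S )]
(S) ⇒ ((S))   [S -> ( S )]
((S)) ⇒ (((S)))   [S -> ( S )]
(((S))) ⇒ ((((S))))   [S -> ( S )]
((((S)))) ⇒ (((((S)))))   [S -> ( S )]
(((((S))))) ⇒ ((((((S))))))   [S -> ( S )]
((((((S)))))) ⇒ (((((((S)))))))   [S -> ( S )]
(((((((S))))))) ⇒ ((((((((S))))))))   [S -> ( S )]
((((((((S)))))))) ⇒ (((((((((S)))))))))   [S -> ( S )]
(((((((((S))))))))) ⇒ (((((((((())))))))))   [S -> ( )]

S ⇒ (S) ⇒ ((S)) ⇒ (((S))) ⇒ ((((S)))) ⇒ (((((S))))) ⇒ ((((((S)))))) ⇒ (((((((S))))))) ⇒ ((((((((S)))))))) ⇒ (((((((((S))))))))) ⇒ (((((((((())))))))))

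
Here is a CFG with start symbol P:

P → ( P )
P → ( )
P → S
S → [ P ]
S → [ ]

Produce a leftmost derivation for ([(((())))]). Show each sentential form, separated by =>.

P => (P)   [P → ( P )]
(P) => (S)   [P → S]
(S) => ([P])   [S → [ P ]]
([P]) => ([(P)])   [P → ( P )]
([(P)]) => ([((P))])   [P → ( P )]
([((P))]) => ([(((P)))])   [P → ( P )]
([(((P)))]) => ([(((())))])   [P → ( )]

P=>(P)=>(S)=>([P])=>([(P)])=>([((P))])=>([(((P)))])=>([(((())))])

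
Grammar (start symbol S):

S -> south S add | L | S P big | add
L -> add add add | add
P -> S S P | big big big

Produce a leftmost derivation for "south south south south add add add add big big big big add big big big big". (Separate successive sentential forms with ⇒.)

S ⇒ S P big ⇒ south S add P big ⇒ south S P big add P big ⇒ south south S add P big add P big ⇒ south south south S add add P big add P big ⇒ south south south south S add add add P big add P big ⇒ south south south south add add add add P big add P big ⇒ south south south south add add add add big big big big add P big ⇒ south south south south add add add add big big big big add big big big big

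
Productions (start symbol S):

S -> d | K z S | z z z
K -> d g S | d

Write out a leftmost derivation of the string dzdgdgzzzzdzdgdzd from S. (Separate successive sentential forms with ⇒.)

S ⇒ KzS   [S -> K z S]
KzS ⇒ dzS   [K -> d]
dzS ⇒ dzKzS   [S -> K z S]
dzKzS ⇒ dzdgSzS   [K -> d g S]
dzdgSzS ⇒ dzdgKzSzS   [S -> K z S]
dzdgKzSzS ⇒ dzdgdgSzSzS   [K -> d g S]
dzdgdgSzSzS ⇒ dzdgdgzzzzSzS   [S -> z z z]
dzdgdgzzzzSzS ⇒ dzdgdgzzzzdzS   [S -> d]
dzdgdgzzzzdzS ⇒ dzdgdgzzzzdzKzS   [S -> K z S]
dzdgdgzzzzdzKzS ⇒ dzdgdgzzzzdzdgSzS   [K -> d g S]
dzdgdgzzzzdzdgSzS ⇒ dzdgdgzzzzdzdgdzS   [S -> d]
dzdgdgzzzzdzdgdzS ⇒ dzdgdgzzzzdzdgdzd   [S -> d]

S ⇒ KzS ⇒ dzS ⇒ dzKzS ⇒ dzdgSzS ⇒ dzdgKzSzS ⇒ dzdgdgSzSzS ⇒ dzdgdgzzzzSzS ⇒ dzdgdgzzzzdzS ⇒ dzdgdgzzzzdzKzS ⇒ dzdgdgzzzzdzdgSzS ⇒ dzdgdgzzzzdzdgdzS ⇒ dzdgdgzzzzdzdgdzd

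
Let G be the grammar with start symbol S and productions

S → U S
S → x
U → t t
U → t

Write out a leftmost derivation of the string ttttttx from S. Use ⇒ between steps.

S ⇒ US   [S → U S]
US ⇒ ttS   [U → t t]
ttS ⇒ ttUS   [S → U S]
ttUS ⇒ ttttS   [U → t t]
ttttS ⇒ ttttUS   [S → U S]
ttttUS ⇒ tttttS   [U → t]
tttttS ⇒ tttttUS   [S → U S]
tttttUS ⇒ ttttttS   [U → t]
ttttttS ⇒ ttttttx   [S → x]

S⇒US⇒ttS⇒ttUS⇒ttttS⇒ttttUS⇒tttttS⇒tttttUS⇒ttttttS⇒ttttttx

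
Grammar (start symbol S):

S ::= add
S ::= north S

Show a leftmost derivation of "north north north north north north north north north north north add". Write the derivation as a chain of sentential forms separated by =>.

S => north S => north north S => north north north S => north north north north S => north north north north north S => north north north north north north S => north north north north north north north S => north north north north north north north north S => north north north north north north north north north S => north north north north north north north north north north S => north north north north north north north north north north north S => north north north north north north north north north north north add

S => north S   [S ::= north S]
north S => north north S   [S ::= north S]
north north S => north north north S   [S ::= north S]
north north north S => north north north north S   [S ::= north S]
north north north north S => north north north north north S   [S ::= north S]
north north north north north S => north north north north north north S   [S ::= north S]
north north north north north north S => north north north north north north north S   [S ::= north S]
north north north north north north north S => north north north north north north north north S   [S ::= north S]
north north north north north north north north S => north north north north north north north north north S   [S ::= north S]
north north north north north north north north north S => north north north north north north north north north north S   [S ::= north S]
north north north north north north north north north north S => north north north north north north north north north north north S   [S ::= north S]
north north north north north north north north north north north S => north north north north north north north north north north north add   [S ::= add]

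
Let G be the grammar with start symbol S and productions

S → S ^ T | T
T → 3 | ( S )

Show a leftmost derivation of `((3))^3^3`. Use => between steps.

S => S^T   [S → S ^ T]
S^T => S^T^T   [S → S ^ T]
S^T^T => T^T^T   [S → T]
T^T^T => (S)^T^T   [T → ( S )]
(S)^T^T => (T)^T^T   [S → T]
(T)^T^T => ((S))^T^T   [T → ( S )]
((S))^T^T => ((T))^T^T   [S → T]
((T))^T^T => ((3))^T^T   [T → 3]
((3))^T^T => ((3))^3^T   [T → 3]
((3))^3^T => ((3))^3^3   [T → 3]

S=>S^T=>S^T^T=>T^T^T=>(S)^T^T=>(T)^T^T=>((S))^T^T=>((T))^T^T=>((3))^T^T=>((3))^3^T=>((3))^3^3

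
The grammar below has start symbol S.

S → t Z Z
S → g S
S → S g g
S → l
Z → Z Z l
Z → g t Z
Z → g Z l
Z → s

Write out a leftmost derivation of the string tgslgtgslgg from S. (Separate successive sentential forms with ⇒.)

S⇒Sgg⇒tZZgg⇒tgZlZgg⇒tgslZgg⇒tgslgtZgg⇒tgslgtgZlgg⇒tgslgtgslgg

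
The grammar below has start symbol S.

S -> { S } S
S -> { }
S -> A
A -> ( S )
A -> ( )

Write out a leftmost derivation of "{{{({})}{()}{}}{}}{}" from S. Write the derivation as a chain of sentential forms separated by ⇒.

S ⇒ {S}S   [S -> { S } S]
{S}S ⇒ {{S}S}S   [S -> { S } S]
{{S}S}S ⇒ {{{S}S}S}S   [S -> { S } S]
{{{S}S}S}S ⇒ {{{A}S}S}S   [S -> A]
{{{A}S}S}S ⇒ {{{(S)}S}S}S   [A -> ( S )]
{{{(S)}S}S}S ⇒ {{{({})}S}S}S   [S -> { }]
{{{({})}S}S}S ⇒ {{{({})}{S}S}S}S   [S -> { S } S]
{{{({})}{S}S}S}S ⇒ {{{({})}{A}S}S}S   [S -> A]
{{{({})}{A}S}S}S ⇒ {{{({})}{()}S}S}S   [A -> ( )]
{{{({})}{()}S}S}S ⇒ {{{({})}{()}{}}S}S   [S -> { }]
{{{({})}{()}{}}S}S ⇒ {{{({})}{()}{}}{}}S   [S -> { }]
{{{({})}{()}{}}{}}S ⇒ {{{({})}{()}{}}{}}{}   [S -> { }]

S ⇒ {S}S ⇒ {{S}S}S ⇒ {{{S}S}S}S ⇒ {{{A}S}S}S ⇒ {{{(S)}S}S}S ⇒ {{{({})}S}S}S ⇒ {{{({})}{S}S}S}S ⇒ {{{({})}{A}S}S}S ⇒ {{{({})}{()}S}S}S ⇒ {{{({})}{()}{}}S}S ⇒ {{{({})}{()}{}}{}}S ⇒ {{{({})}{()}{}}{}}{}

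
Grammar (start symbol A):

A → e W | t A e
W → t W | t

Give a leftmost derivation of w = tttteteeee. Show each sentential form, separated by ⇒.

A⇒tAe⇒ttAee⇒tttAeee⇒ttttAeeee⇒tttteWeeee⇒tttteteeee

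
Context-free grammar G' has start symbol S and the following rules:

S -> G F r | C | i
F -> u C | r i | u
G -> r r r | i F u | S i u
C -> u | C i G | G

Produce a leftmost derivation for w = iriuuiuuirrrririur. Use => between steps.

S => GFr   [S -> G F r]
GFr => iFuFr   [G -> i F u]
iFuFr => iriuFr   [F -> r i]
iriuFr => iriuuCr   [F -> u C]
iriuuCr => iriuuCiGr   [C -> C i G]
iriuuCiGr => iriuuGiGr   [C -> G]
iriuuGiGr => iriuuiFuiGr   [G -> i F u]
iriuuiFuiGr => iriuuiuuiGr   [F -> u]
iriuuiuuiGr => iriuuiuuiSiur   [G -> S i u]
iriuuiuuiSiur => iriuuiuuiGFriur   [S -> G F r]
iriuuiuuiGFriur => iriuuiuuirrrFriur   [G -> r r r]
iriuuiuuirrrFriur => iriuuiuuirrrririur   [F -> r i]

S => GFr => iFuFr => iriuFr => iriuuCr => iriuuCiGr => iriuuGiGr => iriuuiFuiGr => iriuuiuuiGr => iriuuiuuiSiur => iriuuiuuiGFriur => iriuuiuuirrrFriur => iriuuiuuirrrririur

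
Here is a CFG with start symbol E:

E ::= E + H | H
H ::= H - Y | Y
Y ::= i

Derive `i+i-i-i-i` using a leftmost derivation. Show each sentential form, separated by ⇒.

E ⇒ E+H   [E ::= E + H]
E+H ⇒ H+H   [E ::= H]
H+H ⇒ Y+H   [H ::= Y]
Y+H ⇒ i+H   [Y ::= i]
i+H ⇒ i+H-Y   [H ::= H - Y]
i+H-Y ⇒ i+H-Y-Y   [H ::= H - Y]
i+H-Y-Y ⇒ i+H-Y-Y-Y   [H ::= H - Y]
i+H-Y-Y-Y ⇒ i+Y-Y-Y-Y   [H ::= Y]
i+Y-Y-Y-Y ⇒ i+i-Y-Y-Y   [Y ::= i]
i+i-Y-Y-Y ⇒ i+i-i-Y-Y   [Y ::= i]
i+i-i-Y-Y ⇒ i+i-i-i-Y   [Y ::= i]
i+i-i-i-Y ⇒ i+i-i-i-i   [Y ::= i]

E ⇒ E+H ⇒ H+H ⇒ Y+H ⇒ i+H ⇒ i+H-Y ⇒ i+H-Y-Y ⇒ i+H-Y-Y-Y ⇒ i+Y-Y-Y-Y ⇒ i+i-Y-Y-Y ⇒ i+i-i-Y-Y ⇒ i+i-i-i-Y ⇒ i+i-i-i-i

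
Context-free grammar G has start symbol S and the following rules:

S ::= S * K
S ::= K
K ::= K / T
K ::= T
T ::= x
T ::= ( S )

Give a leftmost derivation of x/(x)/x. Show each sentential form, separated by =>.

S => K => K/T => K/T/T => T/T/T => x/T/T => x/(S)/T => x/(K)/T => x/(T)/T => x/(x)/T => x/(x)/x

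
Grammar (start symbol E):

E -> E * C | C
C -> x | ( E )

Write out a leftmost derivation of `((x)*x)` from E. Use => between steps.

E => C => (E) => (E*C) => (C*C) => ((E)*C) => ((C)*C) => ((x)*C) => ((x)*x)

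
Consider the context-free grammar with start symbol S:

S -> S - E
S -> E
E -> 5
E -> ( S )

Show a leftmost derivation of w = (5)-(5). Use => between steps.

S => S-E => E-E => (S)-E => (E)-E => (5)-E => (5)-(S) => (5)-(E) => (5)-(5)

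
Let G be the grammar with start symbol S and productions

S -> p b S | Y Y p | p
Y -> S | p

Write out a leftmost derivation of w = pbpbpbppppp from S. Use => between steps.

S => YYp => SYp => pbSYp => pbYYpYp => pbSYpYp => pbpbSYpYp => pbpbpbSYpYp => pbpbpbpYpYp => pbpbpbpSpYp => pbpbpbpppYp => pbpbpbppppp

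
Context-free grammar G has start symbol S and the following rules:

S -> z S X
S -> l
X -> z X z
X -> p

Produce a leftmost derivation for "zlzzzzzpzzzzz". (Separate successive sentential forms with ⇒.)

S ⇒ zSX ⇒ zlX ⇒ zlzXz ⇒ zlzzXzz ⇒ zlzzzXzzz ⇒ zlzzzzXzzzz ⇒ zlzzzzzXzzzzz ⇒ zlzzzzzpzzzzz

S ⇒ zSX   [S -> z S X]
zSX ⇒ zlX   [S -> l]
zlX ⇒ zlzXz   [X -> z X z]
zlzXz ⇒ zlzzXzz   [X -> z X z]
zlzzXzz ⇒ zlzzzXzzz   [X -> z X z]
zlzzzXzzz ⇒ zlzzzzXzzzz   [X -> z X z]
zlzzzzXzzzz ⇒ zlzzzzzXzzzzz   [X -> z X z]
zlzzzzzXzzzzz ⇒ zlzzzzzpzzzzz   [X -> p]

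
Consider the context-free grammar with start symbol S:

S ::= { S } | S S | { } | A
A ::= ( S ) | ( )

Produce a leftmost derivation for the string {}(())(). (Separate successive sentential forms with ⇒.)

S ⇒ SS   [S ::= S S]
SS ⇒ {}S   [S ::= { }]
{}S ⇒ {}SS   [S ::= S S]
{}SS ⇒ {}AS   [S ::= A]
{}AS ⇒ {}(S)S   [A ::= ( S )]
{}(S)S ⇒ {}(A)S   [S ::= A]
{}(A)S ⇒ {}(())S   [A ::= ( )]
{}(())S ⇒ {}(())A   [S ::= A]
{}(())A ⇒ {}(())()   [A ::= ( )]

S ⇒ SS ⇒ {}S ⇒ {}SS ⇒ {}AS ⇒ {}(S)S ⇒ {}(A)S ⇒ {}(())S ⇒ {}(())A ⇒ {}(())()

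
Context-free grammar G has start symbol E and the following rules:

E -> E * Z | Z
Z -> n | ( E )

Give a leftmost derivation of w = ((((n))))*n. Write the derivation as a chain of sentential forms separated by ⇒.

E ⇒ E*Z ⇒ Z*Z ⇒ (E)*Z ⇒ (Z)*Z ⇒ ((E))*Z ⇒ ((Z))*Z ⇒ (((E)))*Z ⇒ (((Z)))*Z ⇒ ((((E))))*Z ⇒ ((((Z))))*Z ⇒ ((((n))))*Z ⇒ ((((n))))*n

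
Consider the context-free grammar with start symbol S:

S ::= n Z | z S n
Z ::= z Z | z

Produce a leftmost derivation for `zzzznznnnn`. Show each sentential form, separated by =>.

S => zSn   [S ::= z S n]
zSn => zzSnn   [S ::= z S n]
zzSnn => zzzSnnn   [S ::= z S n]
zzzSnnn => zzzzSnnnn   [S ::= z S n]
zzzzSnnnn => zzzznZnnnn   [S ::= n Z]
zzzznZnnnn => zzzznznnnn   [Z ::= z]

S => zSn => zzSnn => zzzSnnn => zzzzSnnnn => zzzznZnnnn => zzzznznnnn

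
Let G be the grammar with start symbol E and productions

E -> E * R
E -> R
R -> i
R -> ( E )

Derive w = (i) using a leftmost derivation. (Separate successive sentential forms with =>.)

E => R => (E) => (R) => (i)

E => R   [E -> R]
R => (E)   [R -> ( E )]
(E) => (R)   [E -> R]
(R) => (i)   [R -> i]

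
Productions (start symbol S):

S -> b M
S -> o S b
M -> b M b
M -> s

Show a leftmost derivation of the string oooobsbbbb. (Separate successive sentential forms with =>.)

S => oSb   [S -> o S b]
oSb => ooSbb   [S -> o S b]
ooSbb => oooSbbb   [S -> o S b]
oooSbbb => ooooSbbbb   [S -> o S b]
ooooSbbbb => oooobMbbbb   [S -> b M]
oooobMbbbb => oooobsbbbb   [M -> s]

S=>oSb=>ooSbb=>oooSbbb=>ooooSbbbb=>oooobMbbbb=>oooobsbbbb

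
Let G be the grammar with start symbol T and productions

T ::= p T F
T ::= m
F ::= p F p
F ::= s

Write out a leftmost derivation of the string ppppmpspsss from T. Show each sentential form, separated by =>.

T=>pTF=>ppTFF=>pppTFFF=>ppppTFFFF=>ppppmFFFF=>ppppmpFpFFF=>ppppmpspFFF=>ppppmpspsFF=>ppppmpspssF=>ppppmpspsss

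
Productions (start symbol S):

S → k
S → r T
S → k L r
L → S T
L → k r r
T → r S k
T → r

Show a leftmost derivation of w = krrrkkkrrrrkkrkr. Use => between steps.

S => kLr => kSTr => krTTr => krrTr => krrrSkr => krrrkLrkr => krrrkSTrkr => krrrkkLrTrkr => krrrkkkrrrTrkr => krrrkkkrrrrSkrkr => krrrkkkrrrrkkrkr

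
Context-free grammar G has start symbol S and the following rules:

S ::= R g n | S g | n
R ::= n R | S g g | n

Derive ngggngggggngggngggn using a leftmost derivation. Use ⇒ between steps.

S⇒Rgn⇒Sgggn⇒Rgngggn⇒Sgggngggn⇒Rgngggngggn⇒Sgggngggngggn⇒Sggggngggngggn⇒Sgggggngggngggn⇒Rgngggggngggngggn⇒Sgggngggggngggngggn⇒ngggngggggngggngggn

S ⇒ Rgn   [S ::= R g n]
Rgn ⇒ Sgggn   [R ::= S g g]
Sgggn ⇒ Rgngggn   [S ::= R g n]
Rgngggn ⇒ Sgggngggn   [R ::= S g g]
Sgggngggn ⇒ Rgngggngggn   [S ::= R g n]
Rgngggngggn ⇒ Sgggngggngggn   [R ::= S g g]
Sgggngggngggn ⇒ Sggggngggngggn   [S ::= S g]
Sggggngggngggn ⇒ Sgggggngggngggn   [S ::= S g]
Sgggggngggngggn ⇒ Rgngggggngggngggn   [S ::= R g n]
Rgngggggngggngggn ⇒ Sgggngggggngggngggn   [R ::= S g g]
Sgggngggggngggngggn ⇒ ngggngggggngggngggn   [S ::= n]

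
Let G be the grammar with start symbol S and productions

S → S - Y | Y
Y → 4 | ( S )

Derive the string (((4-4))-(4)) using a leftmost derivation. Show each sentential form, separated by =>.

S=>Y=>(S)=>(S-Y)=>(Y-Y)=>((S)-Y)=>((Y)-Y)=>(((S))-Y)=>(((S-Y))-Y)=>(((Y-Y))-Y)=>(((4-Y))-Y)=>(((4-4))-Y)=>(((4-4))-(S))=>(((4-4))-(Y))=>(((4-4))-(4))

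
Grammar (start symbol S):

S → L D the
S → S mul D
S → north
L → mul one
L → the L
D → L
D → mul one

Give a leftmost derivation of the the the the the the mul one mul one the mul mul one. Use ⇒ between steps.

S ⇒ S mul D   [S → S mul D]
S mul D ⇒ L D the mul D   [S → L D the]
L D the mul D ⇒ the L D the mul D   [L → the L]
the L D the mul D ⇒ the the L D the mul D   [L → the L]
the the L D the mul D ⇒ the the the L D the mul D   [L → the L]
the the the L D the mul D ⇒ the the the the L D the mul D   [L → the L]
the the the the L D the mul D ⇒ the the the the the L D the mul D   [L → the L]
the the the the the L D the mul D ⇒ the the the the the the L D the mul D   [L → the L]
the the the the the the L D the mul D ⇒ the the the the the the mul one D the mul D   [L → mul one]
the the the the the the mul one D the mul D ⇒ the the the the the the mul one mul one the mul D   [D → mul one]
the the the the the the mul one mul one the mul D ⇒ the the the the the the mul one mul one the mul mul one   [D → mul one]

S ⇒ S mul D ⇒ L D the mul D ⇒ the L D the mul D ⇒ the the L D the mul D ⇒ the the the L D the mul D ⇒ the the the the L D the mul D ⇒ the the the the the L D the mul D ⇒ the the the the the the L D the mul D ⇒ the the the the the the mul one D the mul D ⇒ the the the the the the mul one mul one the mul D ⇒ the the the the the the mul one mul one the mul mul one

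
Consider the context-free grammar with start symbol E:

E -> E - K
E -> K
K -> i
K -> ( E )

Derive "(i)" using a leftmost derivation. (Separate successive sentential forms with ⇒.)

E ⇒ K   [E -> K]
K ⇒ (E)   [K -> ( E )]
(E) ⇒ (K)   [E -> K]
(K) ⇒ (i)   [K -> i]

E ⇒ K ⇒ (E) ⇒ (K) ⇒ (i)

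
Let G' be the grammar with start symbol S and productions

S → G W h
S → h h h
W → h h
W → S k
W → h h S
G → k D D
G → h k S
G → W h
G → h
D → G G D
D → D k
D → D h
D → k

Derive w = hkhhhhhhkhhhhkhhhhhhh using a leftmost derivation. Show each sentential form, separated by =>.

S => GWh => WhWh => SkhWh => GWhkhWh => hkSWhkhWh => hkhhhWhkhWh => hkhhhhhhkhWh => hkhhhhhhkhhhSh => hkhhhhhhkhhhGWhh => hkhhhhhhkhhhhkSWhh => hkhhhhhhkhhhhkhhhWhh => hkhhhhhhkhhhhkhhhhhhh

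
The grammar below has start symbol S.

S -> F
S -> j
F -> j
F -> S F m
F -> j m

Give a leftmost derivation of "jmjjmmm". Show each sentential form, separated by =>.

S => F   [S -> F]
F => SFm   [F -> S F m]
SFm => FFm   [S -> F]
FFm => jmFm   [F -> j m]
jmFm => jmSFmm   [F -> S F m]
jmSFmm => jmFFmm   [S -> F]
jmFFmm => jmjFmm   [F -> j]
jmjFmm => jmjjmmm   [F -> j m]

S => F => SFm => FFm => jmFm => jmSFmm => jmFFmm => jmjFmm => jmjjmmm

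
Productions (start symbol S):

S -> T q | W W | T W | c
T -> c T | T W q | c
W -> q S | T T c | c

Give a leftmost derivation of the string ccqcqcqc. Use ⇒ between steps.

S⇒TW⇒TWqW⇒TWqWqW⇒TWqWqWqW⇒cWqWqWqW⇒ccqWqWqW⇒ccqcqWqW⇒ccqcqcqW⇒ccqcqcqc

S ⇒ TW   [S -> T W]
TW ⇒ TWqW   [T -> T W q]
TWqW ⇒ TWqWqW   [T -> T W q]
TWqWqW ⇒ TWqWqWqW   [T -> T W q]
TWqWqWqW ⇒ cWqWqWqW   [T -> c]
cWqWqWqW ⇒ ccqWqWqW   [W -> c]
ccqWqWqW ⇒ ccqcqWqW   [W -> c]
ccqcqWqW ⇒ ccqcqcqW   [W -> c]
ccqcqcqW ⇒ ccqcqcqc   [W -> c]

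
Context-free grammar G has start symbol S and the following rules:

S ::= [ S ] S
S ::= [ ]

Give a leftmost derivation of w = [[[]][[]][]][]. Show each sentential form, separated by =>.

S => [S]S   [S ::= [ S ] S]
[S]S => [[S]S]S   [S ::= [ S ] S]
[[S]S]S => [[[]]S]S   [S ::= [ ]]
[[[]]S]S => [[[]][S]S]S   [S ::= [ S ] S]
[[[]][S]S]S => [[[]][[]]S]S   [S ::= [ ]]
[[[]][[]]S]S => [[[]][[]][]]S   [S ::= [ ]]
[[[]][[]][]]S => [[[]][[]][]][]   [S ::= [ ]]

S => [S]S => [[S]S]S => [[[]]S]S => [[[]][S]S]S => [[[]][[]]S]S => [[[]][[]][]]S => [[[]][[]][]][]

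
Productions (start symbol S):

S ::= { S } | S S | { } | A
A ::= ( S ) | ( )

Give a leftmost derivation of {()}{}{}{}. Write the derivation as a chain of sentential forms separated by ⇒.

S⇒SS⇒SSS⇒{S}SS⇒{A}SS⇒{()}SS⇒{()}SSS⇒{()}{}SS⇒{()}{}{}S⇒{()}{}{}{}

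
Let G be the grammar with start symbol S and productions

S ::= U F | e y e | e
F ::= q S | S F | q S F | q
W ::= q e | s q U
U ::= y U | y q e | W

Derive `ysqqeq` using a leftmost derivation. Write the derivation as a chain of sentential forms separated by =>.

S => UF => yUF => yWF => ysqUF => ysqWF => ysqqeF => ysqqeq

S => UF   [S ::= U F]
UF => yUF   [U ::= y U]
yUF => yWF   [U ::= W]
yWF => ysqUF   [W ::= s q U]
ysqUF => ysqWF   [U ::= W]
ysqWF => ysqqeF   [W ::= q e]
ysqqeF => ysqqeq   [F ::= q]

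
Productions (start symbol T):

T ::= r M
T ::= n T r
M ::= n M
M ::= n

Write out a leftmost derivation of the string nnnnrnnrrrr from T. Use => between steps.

T => nTr => nnTrr => nnnTrrr => nnnnTrrrr => nnnnrMrrrr => nnnnrnMrrrr => nnnnrnnrrrr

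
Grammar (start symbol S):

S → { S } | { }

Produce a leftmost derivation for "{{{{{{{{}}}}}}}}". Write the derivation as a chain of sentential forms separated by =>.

S=>{S}=>{{S}}=>{{{S}}}=>{{{{S}}}}=>{{{{{S}}}}}=>{{{{{{S}}}}}}=>{{{{{{{S}}}}}}}=>{{{{{{{{}}}}}}}}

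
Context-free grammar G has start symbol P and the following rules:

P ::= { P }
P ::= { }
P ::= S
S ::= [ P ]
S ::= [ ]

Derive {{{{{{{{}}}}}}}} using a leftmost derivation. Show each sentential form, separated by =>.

P => {P} => {{P}} => {{{P}}} => {{{{P}}}} => {{{{{P}}}}} => {{{{{{P}}}}}} => {{{{{{{P}}}}}}} => {{{{{{{{}}}}}}}}

P => {P}   [P ::= { P }]
{P} => {{P}}   [P ::= { P }]
{{P}} => {{{P}}}   [P ::= { P }]
{{{P}}} => {{{{P}}}}   [P ::= { P }]
{{{{P}}}} => {{{{{P}}}}}   [P ::= { P }]
{{{{{P}}}}} => {{{{{{P}}}}}}   [P ::= { P }]
{{{{{{P}}}}}} => {{{{{{{P}}}}}}}   [P ::= { P }]
{{{{{{{P}}}}}}} => {{{{{{{{}}}}}}}}   [P ::= { }]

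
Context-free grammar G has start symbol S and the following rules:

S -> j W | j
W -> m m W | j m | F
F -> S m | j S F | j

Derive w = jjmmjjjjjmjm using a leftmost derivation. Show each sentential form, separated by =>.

S => jW => jF => jSm => jjWm => jjmmWm => jjmmFm => jjmmjSFm => jjmmjjFm => jjmmjjjSFm => jjmmjjjjWFm => jjmmjjjjjmFm => jjmmjjjjjmjm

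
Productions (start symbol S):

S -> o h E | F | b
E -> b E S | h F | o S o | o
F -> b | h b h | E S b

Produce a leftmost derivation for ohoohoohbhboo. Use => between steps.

S => ohE => ohoSo => ohoohEo => ohoohoSoo => ohoohoFoo => ohoohoESboo => ohoohooSboo => ohoohooFboo => ohoohoohbhboo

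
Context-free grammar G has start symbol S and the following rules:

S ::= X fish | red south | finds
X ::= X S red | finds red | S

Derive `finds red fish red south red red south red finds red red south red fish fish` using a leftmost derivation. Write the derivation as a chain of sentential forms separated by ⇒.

S ⇒ X fish   [S ::= X fish]
X fish ⇒ S fish   [X ::= S]
S fish ⇒ X fish fish   [S ::= X fish]
X fish fish ⇒ X S red fish fish   [X ::= X S red]
X S red fish fish ⇒ X S red S red fish fish   [X ::= X S red]
X S red S red fish fish ⇒ X S red S red S red fish fish   [X ::= X S red]
X S red S red S red fish fish ⇒ X S red S red S red S red fish fish   [X ::= X S red]
X S red S red S red S red fish fish ⇒ S S red S red S red S red fish fish   [X ::= S]
S S red S red S red S red fish fish ⇒ X fish S red S red S red S red fish fish   [S ::= X fish]
X fish S red S red S red S red fish fish ⇒ finds red fish S red S red S red S red fish fish   [X ::= finds red]
finds red fish S red S red S red S red fish fish ⇒ finds red fish red south red S red S red S red fish fish   [S ::= red south]
finds red fish red south red S red S red S red fish fish ⇒ finds red fish red south red red south red S red S red fish fish   [S ::= red south]
finds red fish red south red red south red S red S red fish fish ⇒ finds red fish red south red red south red finds red S red fish fish   [S ::= finds]
finds red fish red south red red south red finds red S red fish fish ⇒ finds red fish red south red red south red finds red red south red fish fish   [S ::= red south]

S ⇒ X fish ⇒ S fish ⇒ X fish fish ⇒ X S red fish fish ⇒ X S red S red fish fish ⇒ X S red S red S red fish fish ⇒ X S red S red S red S red fish fish ⇒ S S red S red S red S red fish fish ⇒ X fish S red S red S red S red fish fish ⇒ finds red fish S red S red S red S red fish fish ⇒ finds red fish red south red S red S red S red fish fish ⇒ finds red fish red south red red south red S red S red fish fish ⇒ finds red fish red south red red south red finds red S red fish fish ⇒ finds red fish red south red red south red finds red red south red fish fish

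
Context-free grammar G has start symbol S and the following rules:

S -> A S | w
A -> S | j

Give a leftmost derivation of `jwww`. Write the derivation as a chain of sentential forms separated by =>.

S => AS   [S -> A S]
AS => jS   [A -> j]
jS => jAS   [S -> A S]
jAS => jSS   [A -> S]
jSS => jASS   [S -> A S]
jASS => jSSS   [A -> S]
jSSS => jwSS   [S -> w]
jwSS => jwwS   [S -> w]
jwwS => jwww   [S -> w]

S=>AS=>jS=>jAS=>jSS=>jASS=>jSSS=>jwSS=>jwwS=>jwww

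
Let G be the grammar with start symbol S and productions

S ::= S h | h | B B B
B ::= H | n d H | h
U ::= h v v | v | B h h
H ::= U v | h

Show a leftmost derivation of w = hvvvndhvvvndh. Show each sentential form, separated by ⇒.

S ⇒ BBB   [S ::= B B B]
BBB ⇒ HBB   [B ::= H]
HBB ⇒ UvBB   [H ::= U v]
UvBB ⇒ hvvvBB   [U ::= h v v]
hvvvBB ⇒ hvvvndHB   [B ::= n d H]
hvvvndHB ⇒ hvvvndUvB   [H ::= U v]
hvvvndUvB ⇒ hvvvndhvvvB   [U ::= h v v]
hvvvndhvvvB ⇒ hvvvndhvvvndH   [B ::= n d H]
hvvvndhvvvndH ⇒ hvvvndhvvvndh   [H ::= h]

S ⇒ BBB ⇒ HBB ⇒ UvBB ⇒ hvvvBB ⇒ hvvvndHB ⇒ hvvvndUvB ⇒ hvvvndhvvvB ⇒ hvvvndhvvvndH ⇒ hvvvndhvvvndh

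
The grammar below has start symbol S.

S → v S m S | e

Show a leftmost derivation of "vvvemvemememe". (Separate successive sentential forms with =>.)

S => vSmS => vvSmSmS => vvvSmSmSmS => vvvemSmSmS => vvvemvSmSmSmS => vvvemvemSmSmS => vvvemvememSmS => vvvemvemememS => vvvemvemememe

S => vSmS   [S → v S m S]
vSmS => vvSmSmS   [S → v S m S]
vvSmSmS => vvvSmSmSmS   [S → v S m S]
vvvSmSmSmS => vvvemSmSmS   [S → e]
vvvemSmSmS => vvvemvSmSmSmS   [S → v S m S]
vvvemvSmSmSmS => vvvemvemSmSmS   [S → e]
vvvemvemSmSmS => vvvemvememSmS   [S → e]
vvvemvememSmS => vvvemvemememS   [S → e]
vvvemvemememS => vvvemvemememe   [S → e]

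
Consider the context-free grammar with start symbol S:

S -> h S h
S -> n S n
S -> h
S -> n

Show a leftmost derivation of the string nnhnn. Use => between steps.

S => nSn => nnSnn => nnhnn

S => nSn   [S -> n S n]
nSn => nnSnn   [S -> n S n]
nnSnn => nnhnn   [S -> h]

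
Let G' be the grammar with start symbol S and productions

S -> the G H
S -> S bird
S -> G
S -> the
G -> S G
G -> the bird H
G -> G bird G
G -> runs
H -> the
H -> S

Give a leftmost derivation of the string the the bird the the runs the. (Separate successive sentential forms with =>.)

S => the G H => the S G H => the G G H => the the bird H G H => the the bird the G H => the the bird the S G H => the the bird the the G H => the the bird the the runs H => the the bird the the runs the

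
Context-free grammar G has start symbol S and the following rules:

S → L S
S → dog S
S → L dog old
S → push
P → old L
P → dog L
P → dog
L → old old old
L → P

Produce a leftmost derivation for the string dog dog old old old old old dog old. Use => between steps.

S => L dog old => P dog old => dog L dog old => dog P dog old => dog dog L dog old => dog dog P dog old => dog dog old L dog old => dog dog old P dog old => dog dog old old L dog old => dog dog old old old old old dog old

S => L dog old   [S → L dog old]
L dog old => P dog old   [L → P]
P dog old => dog L dog old   [P → dog L]
dog L dog old => dog P dog old   [L → P]
dog P dog old => dog dog L dog old   [P → dog L]
dog dog L dog old => dog dog P dog old   [L → P]
dog dog P dog old => dog dog old L dog old   [P → old L]
dog dog old L dog old => dog dog old P dog old   [L → P]
dog dog old P dog old => dog dog old old L dog old   [P → old L]
dog dog old old L dog old => dog dog old old old old old dog old   [L → old old old]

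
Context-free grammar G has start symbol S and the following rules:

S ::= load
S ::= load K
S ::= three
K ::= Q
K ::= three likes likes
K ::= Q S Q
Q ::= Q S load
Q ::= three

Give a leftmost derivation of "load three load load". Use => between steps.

S => load K => load Q => load Q S load => load three S load => load three load load

S => load K   [S ::= load K]
load K => load Q   [K ::= Q]
load Q => load Q S load   [Q ::= Q S load]
load Q S load => load three S load   [Q ::= three]
load three S load => load three load load   [S ::= load]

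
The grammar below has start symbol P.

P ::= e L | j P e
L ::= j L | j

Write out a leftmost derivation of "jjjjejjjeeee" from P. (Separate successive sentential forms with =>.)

P=>jPe=>jjPee=>jjjPeee=>jjjjPeeee=>jjjjeLeeee=>jjjjejLeeee=>jjjjejjLeeee=>jjjjejjjeeee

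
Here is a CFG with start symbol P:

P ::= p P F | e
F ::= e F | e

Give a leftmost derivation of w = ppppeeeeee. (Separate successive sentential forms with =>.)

P => pPF => ppPFF => pppPFFF => ppppPFFFF => ppppeFFFF => ppppeeFFFF => ppppeeeFFF => ppppeeeeFF => ppppeeeeeF => ppppeeeeee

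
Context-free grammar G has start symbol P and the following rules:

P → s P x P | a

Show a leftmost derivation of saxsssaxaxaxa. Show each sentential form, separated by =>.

P => sPxP => saxP => saxsPxP => saxssPxPxP => saxsssPxPxPxP => saxsssaxPxPxP => saxsssaxaxPxP => saxsssaxaxaxP => saxsssaxaxaxa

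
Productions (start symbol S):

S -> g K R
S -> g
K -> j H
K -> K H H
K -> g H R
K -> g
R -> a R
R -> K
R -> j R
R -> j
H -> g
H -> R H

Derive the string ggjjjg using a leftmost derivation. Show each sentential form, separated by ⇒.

S ⇒ gKR   [S -> g K R]
gKR ⇒ ggR   [K -> g]
ggR ⇒ ggjR   [R -> j R]
ggjR ⇒ ggjK   [R -> K]
ggjK ⇒ ggjjH   [K -> j H]
ggjjH ⇒ ggjjRH   [H -> R H]
ggjjRH ⇒ ggjjjH   [R -> j]
ggjjjH ⇒ ggjjjg   [H -> g]

S ⇒ gKR ⇒ ggR ⇒ ggjR ⇒ ggjK ⇒ ggjjH ⇒ ggjjRH ⇒ ggjjjH ⇒ ggjjjg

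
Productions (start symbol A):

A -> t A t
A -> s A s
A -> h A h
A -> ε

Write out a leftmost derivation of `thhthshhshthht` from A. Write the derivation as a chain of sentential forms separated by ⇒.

A ⇒ tAt ⇒ thAht ⇒ thhAhht ⇒ thhtAthht ⇒ thhthAhthht ⇒ thhthsAshthht ⇒ thhthshAhshthht ⇒ thhthshhshthht

A ⇒ tAt   [A -> t A t]
tAt ⇒ thAht   [A -> h A h]
thAht ⇒ thhAhht   [A -> h A h]
thhAhht ⇒ thhtAthht   [A -> t A t]
thhtAthht ⇒ thhthAhthht   [A -> h A h]
thhthAhthht ⇒ thhthsAshthht   [A -> s A s]
thhthsAshthht ⇒ thhthshAhshthht   [A -> h A h]
thhthshAhshthht ⇒ thhthshhshthht   [A -> ε]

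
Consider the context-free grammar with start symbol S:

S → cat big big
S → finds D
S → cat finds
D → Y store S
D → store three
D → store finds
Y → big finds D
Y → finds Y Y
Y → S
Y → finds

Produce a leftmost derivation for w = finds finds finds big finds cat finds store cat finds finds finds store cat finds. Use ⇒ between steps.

S ⇒ finds D ⇒ finds Y store S ⇒ finds finds Y Y store S ⇒ finds finds finds Y Y Y store S ⇒ finds finds finds big finds D Y Y store S ⇒ finds finds finds big finds Y store S Y Y store S ⇒ finds finds finds big finds S store S Y Y store S ⇒ finds finds finds big finds cat finds store S Y Y store S ⇒ finds finds finds big finds cat finds store cat finds Y Y store S ⇒ finds finds finds big finds cat finds store cat finds finds Y store S ⇒ finds finds finds big finds cat finds store cat finds finds finds store S ⇒ finds finds finds big finds cat finds store cat finds finds finds store cat finds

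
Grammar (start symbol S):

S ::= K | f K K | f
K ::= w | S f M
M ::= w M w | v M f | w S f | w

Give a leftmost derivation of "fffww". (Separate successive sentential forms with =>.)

S => fKK   [S ::= f K K]
fKK => fSfMK   [K ::= S f M]
fSfMK => fffMK   [S ::= f]
fffMK => fffwK   [M ::= w]
fffwK => fffww   [K ::= w]

S=>fKK=>fSfMK=>fffMK=>fffwK=>fffww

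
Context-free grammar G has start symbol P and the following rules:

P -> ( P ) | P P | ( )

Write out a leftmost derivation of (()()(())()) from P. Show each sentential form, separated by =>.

P => (P) => (PP) => (()P) => (()PP) => (()PPP) => (()()PP) => (()()(P)P) => (()()(())P) => (()()(())())

P => (P)   [P -> ( P )]
(P) => (PP)   [P -> P P]
(PP) => (()P)   [P -> ( )]
(()P) => (()PP)   [P -> P P]
(()PP) => (()PPP)   [P -> P P]
(()PPP) => (()()PP)   [P -> ( )]
(()()PP) => (()()(P)P)   [P -> ( P )]
(()()(P)P) => (()()(())P)   [P -> ( )]
(()()(())P) => (()()(())())   [P -> ( )]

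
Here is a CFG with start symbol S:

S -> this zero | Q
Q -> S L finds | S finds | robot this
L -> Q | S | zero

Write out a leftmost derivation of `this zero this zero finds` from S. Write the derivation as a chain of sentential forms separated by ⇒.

S ⇒ Q   [S -> Q]
Q ⇒ S L finds   [Q -> S L finds]
S L finds ⇒ this zero L finds   [S -> this zero]
this zero L finds ⇒ this zero S finds   [L -> S]
this zero S finds ⇒ this zero this zero finds   [S -> this zero]

S ⇒ Q ⇒ S L finds ⇒ this zero L finds ⇒ this zero S finds ⇒ this zero this zero finds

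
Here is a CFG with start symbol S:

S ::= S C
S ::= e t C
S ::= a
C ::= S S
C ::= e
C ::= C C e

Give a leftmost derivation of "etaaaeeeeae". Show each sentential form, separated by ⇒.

S ⇒ SC ⇒ etCC ⇒ etSSC ⇒ etSCSC ⇒ etaCSC ⇒ etaCCeSC ⇒ etaCCeCeSC ⇒ etaSSCeCeSC ⇒ etaaSCeCeSC ⇒ etaaaCeCeSC ⇒ etaaaeeCeSC ⇒ etaaaeeeeSC ⇒ etaaaeeeeaC ⇒ etaaaeeeeae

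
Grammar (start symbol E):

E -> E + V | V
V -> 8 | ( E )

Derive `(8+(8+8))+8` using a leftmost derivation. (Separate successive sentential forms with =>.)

E => E+V => V+V => (E)+V => (E+V)+V => (V+V)+V => (8+V)+V => (8+(E))+V => (8+(E+V))+V => (8+(V+V))+V => (8+(8+V))+V => (8+(8+8))+V => (8+(8+8))+8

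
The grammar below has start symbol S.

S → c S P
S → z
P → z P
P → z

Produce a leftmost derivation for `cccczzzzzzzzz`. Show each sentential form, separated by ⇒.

S ⇒ cSP ⇒ ccSPP ⇒ cccSPPP ⇒ ccccSPPPP ⇒ cccczPPPP ⇒ cccczzPPPP ⇒ cccczzzPPPP ⇒ cccczzzzPPPP ⇒ cccczzzzzPPP ⇒ cccczzzzzzPP ⇒ cccczzzzzzzPP ⇒ cccczzzzzzzzP ⇒ cccczzzzzzzzz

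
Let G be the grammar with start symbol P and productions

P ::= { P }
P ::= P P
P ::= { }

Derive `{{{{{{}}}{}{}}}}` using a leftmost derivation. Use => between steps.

P => {P} => {{P}} => {{{P}}} => {{{PP}}} => {{{PPP}}} => {{{{P}PP}}} => {{{{{P}}PP}}} => {{{{{{}}}PP}}} => {{{{{{}}}{}P}}} => {{{{{{}}}{}{}}}}

P => {P}   [P ::= { P }]
{P} => {{P}}   [P ::= { P }]
{{P}} => {{{P}}}   [P ::= { P }]
{{{P}}} => {{{PP}}}   [P ::= P P]
{{{PP}}} => {{{PPP}}}   [P ::= P P]
{{{PPP}}} => {{{{P}PP}}}   [P ::= { P }]
{{{{P}PP}}} => {{{{{P}}PP}}}   [P ::= { P }]
{{{{{P}}PP}}} => {{{{{{}}}PP}}}   [P ::= { }]
{{{{{{}}}PP}}} => {{{{{{}}}{}P}}}   [P ::= { }]
{{{{{{}}}{}P}}} => {{{{{{}}}{}{}}}}   [P ::= { }]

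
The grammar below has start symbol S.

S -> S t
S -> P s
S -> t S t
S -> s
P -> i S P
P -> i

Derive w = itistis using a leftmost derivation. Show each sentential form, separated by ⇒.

S ⇒ Ps ⇒ iSPs ⇒ itStPs ⇒ itPstPs ⇒ itistPs ⇒ itistis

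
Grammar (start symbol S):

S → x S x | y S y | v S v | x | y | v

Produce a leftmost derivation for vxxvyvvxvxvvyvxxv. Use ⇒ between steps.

S ⇒ vSv ⇒ vxSxv ⇒ vxxSxxv ⇒ vxxvSvxxv ⇒ vxxvySyvxxv ⇒ vxxvyvSvyvxxv ⇒ vxxvyvvSvvyvxxv ⇒ vxxvyvvxSxvvyvxxv ⇒ vxxvyvvxvxvvyvxxv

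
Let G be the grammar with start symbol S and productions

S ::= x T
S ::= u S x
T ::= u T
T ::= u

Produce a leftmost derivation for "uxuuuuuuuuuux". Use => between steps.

S=>uSx=>uxTx=>uxuTx=>uxuuTx=>uxuuuTx=>uxuuuuTx=>uxuuuuuTx=>uxuuuuuuTx=>uxuuuuuuuTx=>uxuuuuuuuuTx=>uxuuuuuuuuuTx=>uxuuuuuuuuuux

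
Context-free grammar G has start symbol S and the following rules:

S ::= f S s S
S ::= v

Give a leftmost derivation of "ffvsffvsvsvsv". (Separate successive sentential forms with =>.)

S => fSsS   [S ::= f S s S]
fSsS => ffSsSsS   [S ::= f S s S]
ffSsSsS => ffvsSsS   [S ::= v]
ffvsSsS => ffvsfSsSsS   [S ::= f S s S]
ffvsfSsSsS => ffvsffSsSsSsS   [S ::= f S s S]
ffvsffSsSsSsS => ffvsffvsSsSsS   [S ::= v]
ffvsffvsSsSsS => ffvsffvsvsSsS   [S ::= v]
ffvsffvsvsSsS => ffvsffvsvsvsS   [S ::= v]
ffvsffvsvsvsS => ffvsffvsvsvsv   [S ::= v]

S => fSsS => ffSsSsS => ffvsSsS => ffvsfSsSsS => ffvsffSsSsSsS => ffvsffvsSsSsS => ffvsffvsvsSsS => ffvsffvsvsvsS => ffvsffvsvsvsv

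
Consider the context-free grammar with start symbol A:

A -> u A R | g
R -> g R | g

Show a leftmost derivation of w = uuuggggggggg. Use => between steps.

A => uAR   [A -> u A R]
uAR => uuARR   [A -> u A R]
uuARR => uuuARRR   [A -> u A R]
uuuARRR => uuugRRR   [A -> g]
uuugRRR => uuuggRRR   [R -> g R]
uuuggRRR => uuugggRRR   [R -> g R]
uuugggRRR => uuuggggRRR   [R -> g R]
uuuggggRRR => uuugggggRRR   [R -> g R]
uuugggggRRR => uuuggggggRRR   [R -> g R]
uuuggggggRRR => uuugggggggRR   [R -> g]
uuugggggggRR => uuuggggggggR   [R -> g]
uuuggggggggR => uuuggggggggg   [R -> g]

A=>uAR=>uuARR=>uuuARRR=>uuugRRR=>uuuggRRR=>uuugggRRR=>uuuggggRRR=>uuugggggRRR=>uuuggggggRRR=>uuugggggggRR=>uuuggggggggR=>uuuggggggggg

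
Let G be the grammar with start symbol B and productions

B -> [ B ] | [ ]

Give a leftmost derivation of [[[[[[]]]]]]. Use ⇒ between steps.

B ⇒ [B] ⇒ [[B]] ⇒ [[[B]]] ⇒ [[[[B]]]] ⇒ [[[[[B]]]]] ⇒ [[[[[[]]]]]]

B ⇒ [B]   [B -> [ B ]]
[B] ⇒ [[B]]   [B -> [ B ]]
[[B]] ⇒ [[[B]]]   [B -> [ B ]]
[[[B]]] ⇒ [[[[B]]]]   [B -> [ B ]]
[[[[B]]]] ⇒ [[[[[B]]]]]   [B -> [ B ]]
[[[[[B]]]]] ⇒ [[[[[[]]]]]]   [B -> [ ]]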